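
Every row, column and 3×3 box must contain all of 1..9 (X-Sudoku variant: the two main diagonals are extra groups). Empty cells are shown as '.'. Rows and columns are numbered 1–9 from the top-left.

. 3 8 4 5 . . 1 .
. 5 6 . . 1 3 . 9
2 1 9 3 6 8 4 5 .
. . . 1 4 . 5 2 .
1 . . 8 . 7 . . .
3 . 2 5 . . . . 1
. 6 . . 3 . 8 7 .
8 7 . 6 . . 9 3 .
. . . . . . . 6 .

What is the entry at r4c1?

r1c1 = 7: row 1 has {1,3,4,5,8}; col 1 has {1,2,3,8}; box has {1,2,3,5,6,8,9}; main diagonal has {1,3,5,8,9} → only 7 remains.
r2c1 = 4: row 2 has {1,3,5,6,9}; col 1 has {1,2,3,7,8}; box has {1,2,3,5,6,7,8,9} → only 4 remains.
r2c8 = 8: row 2 has {1,3,4,5,6,9}; col 8 has {1,2,3,5,6,7}; box has {1,3,4,5,9}; anti-diagonal has {4,5,7} → only 8 remains.
r3c9 = 7: row 3 has {1,2,3,4,5,6,8,9}; col 9 has {1,9}; box has {1,3,4,5,8,9} → only 7 remains.
r4c3 = 7: row 4 has {1,2,4,5}; col 3 has {2,6,8,9}; box has {1,2,3} → only 7 remains.
r5c5 = 2: row 5 has {1,7,8}; col 5 has {3,4,5,6}; box has {1,4,5,7,8}; main diagonal has {1,3,5,7,8,9}; anti-diagonal has {4,5,7,8} → only 2 remains.
r5c7 = 6: row 5 has {1,2,7,8}; col 7 has {3,4,5,8,9}; box has {1,2,5} → only 6 remains.
r6c5 = 9: row 6 has {1,2,3,5}; col 5 has {2,3,4,5,6}; box has {1,2,4,5,7,8} → only 9 remains.
r6c6 = 6: row 6 has {1,2,3,5,9}; col 6 has {1,7,8}; box has {1,2,4,5,7,8,9}; main diagonal has {1,2,3,5,7,8,9} → only 6 remains.
r6c7 = 7: row 6 has {1,2,3,5,6,9}; col 7 has {3,4,5,6,8,9}; box has {1,2,5,6} → only 7 remains.
r6c8 = 4: row 6 has {1,2,3,5,6,7,9}; col 8 has {1,2,3,5,6,7,8}; box has {1,2,5,6,7} → only 4 remains.
r7c3 = 1: row 7 has {3,6,7,8}; col 3 has {2,6,7,8,9}; box has {6,7,8}; anti-diagonal has {2,4,5,7,8} → only 1 remains.
r8c5 = 1: row 8 has {3,6,7,8,9}; col 5 has {2,3,4,5,6,9}; box has {3,6} → only 1 remains.
r9c1 = 9: row 9 has {6}; col 1 has {1,2,3,4,7,8}; box has {1,6,7,8}; anti-diagonal has {1,2,4,5,7,8} → only 9 remains.
r9c9 = 4: row 9 has {6,9}; col 9 has {1,7,9}; box has {3,6,7,8,9}; main diagonal has {1,2,3,5,6,7,8,9} → only 4 remains.
r1c7 = 2: row 1 has {1,3,4,5,7,8}; col 7 has {3,4,5,6,7,8,9}; box has {1,3,4,5,7,8,9} → only 2 remains.
r1c9 = 6: row 1 has {1,2,3,4,5,7,8}; col 9 has {1,4,7,9}; box has {1,2,3,4,5,7,8,9}; anti-diagonal has {1,2,4,5,7,8,9} → only 6 remains.
r2c5 = 7: row 2 has {1,3,4,5,6,8,9}; col 5 has {1,2,3,4,5,6,9}; box has {1,3,4,5,6,8} → only 7 remains.
r4c1 = 6: row 4 has {1,2,4,5,7}; col 1 has {1,2,3,4,7,8,9}; box has {1,2,3,7} → only 6 remains.

6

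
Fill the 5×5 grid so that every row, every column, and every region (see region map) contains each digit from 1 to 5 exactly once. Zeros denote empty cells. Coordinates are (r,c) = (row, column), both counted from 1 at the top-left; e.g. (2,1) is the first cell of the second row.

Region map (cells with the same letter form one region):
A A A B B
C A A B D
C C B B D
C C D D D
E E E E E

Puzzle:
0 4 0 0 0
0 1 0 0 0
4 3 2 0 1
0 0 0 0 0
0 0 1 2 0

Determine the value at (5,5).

4

(3,4) = 5: row 3 has {1,2,3,4}; col 4 has {2}; region has {2} → only 5 remains.
(5,2) = 5: row 5 has {1,2}; col 2 has {1,3,4}; region has {1,2} → only 5 remains.
(1,5) = 3: row 1 has {4}; col 5 has {1}; region has {2,5} → only 3 remains.
(2,4) = 4: row 2 has {1}; col 4 has {2,5}; region has {2,3,5} → only 4 remains.
(4,2) = 2: row 4 has {}; col 2 has {1,3,4,5}; region has {3,4} → only 2 remains.
(4,4) = 3: row 4 has {2}; col 4 has {2,4,5}; region has {1} → only 3 remains.
(5,1) = 3: row 5 has {1,2,5}; col 1 has {4}; region has {1,2,5} → only 3 remains.
(5,5) = 4: row 5 has {1,2,3,5}; col 5 has {1,3}; region has {1,2,3,5} → only 4 remains.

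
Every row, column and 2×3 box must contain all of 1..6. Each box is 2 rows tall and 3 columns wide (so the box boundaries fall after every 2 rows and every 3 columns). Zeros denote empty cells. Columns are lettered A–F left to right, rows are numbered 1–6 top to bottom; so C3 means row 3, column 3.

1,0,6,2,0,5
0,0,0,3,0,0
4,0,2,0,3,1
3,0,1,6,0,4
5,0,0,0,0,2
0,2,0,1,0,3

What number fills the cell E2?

1

E1 = 4 (sole candidate).
A2 = 2 (sole candidate).
F2 = 6 (sole candidate).
D3 = 5 (sole candidate).
B4 = 5 (sole candidate).
E4 = 2 (sole candidate).
D5 = 4 (sole candidate).
E5 = 6 (sole candidate).
A6 = 6 (sole candidate).
C6 = 4 (sole candidate).
E6 = 5 (sole candidate).
B1 = 3 (sole candidate).
B2 = 4 (sole candidate).
C2 = 5 (sole candidate).
E2 = 1: row 2 has {2,3,4,5,6}; col 5 has {2,3,4,5,6}; box has {2,3,4,5,6} → only 1 remains.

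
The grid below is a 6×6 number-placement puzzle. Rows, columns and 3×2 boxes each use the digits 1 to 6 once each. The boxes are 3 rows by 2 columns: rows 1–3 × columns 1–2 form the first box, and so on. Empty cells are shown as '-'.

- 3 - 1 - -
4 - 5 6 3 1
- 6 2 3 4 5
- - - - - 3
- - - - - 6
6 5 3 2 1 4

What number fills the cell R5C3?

R1C3 = 4: row 1 has {1,3}; col 3 has {2,3,5}; box has {1,2,3,5,6} → only 4 remains.
R1C6 = 2: row 1 has {1,3,4}; col 6 has {1,3,4,5,6}; box has {1,3,4,5} → only 2 remains.
R2C2 = 2: row 2 has {1,3,4,5,6}; col 2 has {3,5,6}; box has {3,4,6} → only 2 remains.
R3C1 = 1: row 3 has {2,3,4,5,6}; col 1 has {4,6}; box has {2,3,4,6} → only 1 remains.
R4C1 = 2: row 4 has {3}; col 1 has {1,4,6}; box has {5,6} → only 2 remains.
R4C5 = 5: row 4 has {2,3}; col 5 has {1,3,4}; box has {1,3,4,6} → only 5 remains.
R5C1 = 3: row 5 has {6}; col 1 has {1,2,4,6}; box has {2,5,6} → only 3 remains.
R5C3 = 1: row 5 has {3,6}; col 3 has {2,3,4,5}; box has {2,3} → only 1 remains.

1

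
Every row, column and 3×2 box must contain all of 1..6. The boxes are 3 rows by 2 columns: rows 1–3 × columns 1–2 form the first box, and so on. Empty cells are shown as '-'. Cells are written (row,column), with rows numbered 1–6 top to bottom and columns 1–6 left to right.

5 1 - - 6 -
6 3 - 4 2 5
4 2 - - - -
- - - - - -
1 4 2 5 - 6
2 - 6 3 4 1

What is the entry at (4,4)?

1

(1,3) = 3 (sole candidate).
(1,4) = 2 (sole candidate).
(1,6) = 4 (sole candidate).
(2,3) = 1 (sole candidate).
(3,3) = 5 (sole candidate).
(3,4) = 6 (sole candidate).
(3,6) = 3 (sole candidate).
(4,1) = 3 (sole candidate).
(4,3) = 4 (sole candidate).
(4,4) = 1: row 4 has {3,4}; col 4 has {2,3,4,5,6}; box has {2,3,4,5,6} → only 1 remains.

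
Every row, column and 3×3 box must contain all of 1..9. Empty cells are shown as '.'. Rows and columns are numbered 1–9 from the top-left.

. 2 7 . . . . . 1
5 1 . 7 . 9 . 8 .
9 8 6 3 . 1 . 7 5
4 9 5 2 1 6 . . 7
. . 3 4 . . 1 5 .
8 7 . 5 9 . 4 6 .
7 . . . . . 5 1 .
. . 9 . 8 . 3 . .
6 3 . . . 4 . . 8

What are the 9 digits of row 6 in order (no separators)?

871593462

r1c1 = 3: row 1 has {1,2,7}; col 1 has {4,5,6,7,8,9}; box has {1,2,5,6,7,8,9} → only 3 remains.
r2c3 = 4: row 2 has {1,5,7,8,9}; col 3 has {3,5,6,7,9}; box has {1,2,3,5,6,7,8,9} → only 4 remains.
r3c7 = 2: row 3 has {1,3,5,6,7,8,9}; col 7 has {1,3,4,5}; box has {1,5,7,8} → only 2 remains.
r4c7 = 8: row 4 has {1,2,4,5,6,7,9}; col 7 has {1,2,3,4,5}; box has {1,4,5,6,7} → only 8 remains.
r4c8 = 3: row 4 has {1,2,4,5,6,7,8,9}; col 8 has {1,5,6,7,8}; box has {1,4,5,6,7,8} → only 3 remains.
r5c1 = 2: row 5 has {1,3,4,5}; col 1 has {3,4,5,6,7,8,9}; box has {3,4,5,7,8,9} → only 2 remains.
r5c2 = 6: row 5 has {1,2,3,4,5}; col 2 has {1,2,3,7,8,9}; box has {2,3,4,5,7,8,9} → only 6 remains.
r5c5 = 7: row 5 has {1,2,3,4,5,6}; col 5 has {1,8,9}; box has {1,2,4,5,6,9} → only 7 remains.
r5c6 = 8: row 5 has {1,2,3,4,5,6,7}; col 6 has {1,4,6,9}; box has {1,2,4,5,6,7,9} → only 8 remains.
r5c9 = 9: row 5 has {1,2,3,4,5,6,7,8}; col 9 has {1,5,7,8}; box has {1,3,4,5,6,7,8} → only 9 remains.
r6c3 = 1: row 6 has {4,5,6,7,8,9}; col 3 has {3,4,5,6,7,9}; box has {2,3,4,5,6,7,8,9} → only 1 remains.
r6c6 = 3: row 6 has {1,4,5,6,7,8,9}; col 6 has {1,4,6,8,9}; box has {1,2,4,5,6,7,8,9} → only 3 remains.
r6c9 = 2: row 6 has {1,3,4,5,6,7,8,9}; col 9 has {1,5,7,8,9}; box has {1,3,4,5,6,7,8,9} → only 2 remains.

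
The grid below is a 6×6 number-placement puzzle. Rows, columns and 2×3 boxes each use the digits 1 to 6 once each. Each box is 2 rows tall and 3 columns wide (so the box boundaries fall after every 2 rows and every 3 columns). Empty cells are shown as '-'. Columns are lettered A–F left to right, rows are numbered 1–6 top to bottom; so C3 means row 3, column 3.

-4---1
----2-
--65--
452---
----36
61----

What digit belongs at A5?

B3 = 3 (sole candidate).
F4 = 3 (sole candidate).
B5 = 2 (sole candidate).
B2 = 6 (sole candidate).
A3 = 1 (sole candidate).
E3 = 4 (sole candidate).
F3 = 2 (sole candidate).
A5 = 5: row 5 has {2,3,6}; col 1 has {1,4,6}; box has {1,2,6} → only 5 remains.

5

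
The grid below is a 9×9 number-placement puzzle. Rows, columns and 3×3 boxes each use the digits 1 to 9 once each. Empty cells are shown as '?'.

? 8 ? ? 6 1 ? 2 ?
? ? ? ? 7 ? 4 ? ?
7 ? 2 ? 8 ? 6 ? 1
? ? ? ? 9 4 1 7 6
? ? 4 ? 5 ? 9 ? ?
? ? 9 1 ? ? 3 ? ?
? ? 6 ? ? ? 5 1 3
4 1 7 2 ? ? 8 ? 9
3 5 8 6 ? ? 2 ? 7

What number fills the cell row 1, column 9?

row 1, column 7 = 7: row 1 has {1,2,6,8}; col 7 has {1,2,3,4,5,6,8,9}; box has {1,2,4,6} → only 7 remains.
row 1, column 9 = 5: row 1 has {1,2,6,7,8}; col 9 has {1,3,6,7,9}; box has {1,2,4,6,7} → only 5 remains.

5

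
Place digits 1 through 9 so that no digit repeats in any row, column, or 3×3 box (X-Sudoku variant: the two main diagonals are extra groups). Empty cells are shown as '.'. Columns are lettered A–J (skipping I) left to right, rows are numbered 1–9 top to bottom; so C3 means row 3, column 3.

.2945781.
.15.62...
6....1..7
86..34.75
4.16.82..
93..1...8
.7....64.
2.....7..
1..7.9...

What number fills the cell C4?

2

A1 = 3 (sole candidate).
J1 = 6 (sole candidate).
A2 = 7 (sole candidate).
C4 = 2: row 4 has {3,4,5,6,7,8}; col 3 has {1,5,9}; box has {1,3,4,6,8,9} → only 2 remains.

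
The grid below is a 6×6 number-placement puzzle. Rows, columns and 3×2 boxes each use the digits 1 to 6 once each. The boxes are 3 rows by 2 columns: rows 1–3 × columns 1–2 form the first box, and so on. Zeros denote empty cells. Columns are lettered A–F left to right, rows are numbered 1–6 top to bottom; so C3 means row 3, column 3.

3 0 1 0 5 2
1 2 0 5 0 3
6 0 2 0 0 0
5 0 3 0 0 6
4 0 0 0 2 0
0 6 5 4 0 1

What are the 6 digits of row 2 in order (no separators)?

B1 = 4 (sole candidate).
D1 = 6 (sole candidate).
C2 = 4: row 2 has {1,2,3,5}; col 3 has {1,2,3,5}; box has {1,2,5,6} → only 4 remains.
E2 = 6: row 2 has {1,2,3,4,5}; col 5 has {2,5}; box has {2,3,5} → only 6 remains.

124563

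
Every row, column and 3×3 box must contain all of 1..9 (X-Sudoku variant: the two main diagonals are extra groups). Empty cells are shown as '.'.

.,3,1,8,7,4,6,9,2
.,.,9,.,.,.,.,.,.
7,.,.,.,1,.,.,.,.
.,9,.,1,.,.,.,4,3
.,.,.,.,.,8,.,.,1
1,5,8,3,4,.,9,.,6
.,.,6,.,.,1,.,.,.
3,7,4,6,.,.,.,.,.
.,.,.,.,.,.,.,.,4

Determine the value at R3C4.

9

R1C1 = 5: row 1 has {1,2,3,4,6,7,8,9}; col 1 has {1,3,7}; box has {1,3,7,9}; main diagonal has {1,4} → only 5 remains.
R3C3 = 2: row 3 has {1,7}; col 3 has {1,4,6,8,9}; box has {1,3,5,7,9}; main diagonal has {1,4,5} → only 2 remains.
R4C3 = 7: row 4 has {1,3,4,9}; col 3 has {1,2,4,6,8,9}; box has {1,5,8,9} → only 7 remains.
R4C6 = 5: row 4 has {1,3,4,7,9}; col 6 has {1,4,8}; box has {1,3,4,8}; anti-diagonal has {2,3,6,7} → only 5 remains.
R5C3 = 3: row 5 has {1,8}; col 3 has {1,2,4,6,7,8,9}; box has {1,5,7,8,9} → only 3 remains.
R5C5 = 9: row 5 has {1,3,8}; col 5 has {1,4,7}; box has {1,3,4,5,8}; main diagonal has {1,2,4,5}; anti-diagonal has {2,3,5,6,7} → only 9 remains.
R6C6 = 7: row 6 has {1,3,4,5,6,8,9}; col 6 has {1,4,5,8}; box has {1,3,4,5,8,9}; main diagonal has {1,2,4,5,9} → only 7 remains.
R6C8 = 2: row 6 has {1,3,4,5,6,7,8,9}; col 8 has {4,9}; box has {1,3,4,6,9} → only 2 remains.
R8C8 = 8: row 8 has {3,4,6,7}; col 8 has {2,4,9}; box has {4}; main diagonal has {1,2,4,5,7,9} → only 8 remains.
R9C1 = 8: row 9 has {4}; col 1 has {1,3,5,7}; box has {3,4,6,7}; anti-diagonal has {2,3,5,6,7,9} → only 8 remains.
R9C3 = 5: row 9 has {4,8}; col 3 has {1,2,3,4,6,7,8,9}; box has {3,4,6,7,8} → only 5 remains.
R2C2 = 6: row 2 has {9}; col 2 has {3,5,7,9}; box has {1,2,3,5,7,9}; main diagonal has {1,2,4,5,7,8,9} → only 6 remains.
R2C8 = 1: row 2 has {6,9}; col 8 has {2,4,8,9}; box has {2,6,9}; anti-diagonal has {2,3,5,6,7,8,9} → only 1 remains.
R3C7 = 4: row 3 has {1,2,7}; col 7 has {6,9}; box has {1,2,6,9}; anti-diagonal has {1,2,3,5,6,7,8,9} → only 4 remains.
R4C7 = 8: row 4 has {1,3,4,5,7,9}; col 7 has {4,6,9}; box has {1,2,3,4,6,9} → only 8 remains.
R5C4 = 2: row 5 has {1,3,8,9}; col 4 has {1,3,6,8}; box has {1,3,4,5,7,8,9} → only 2 remains.
R7C2 = 2: row 7 has {1,6}; col 2 has {3,5,6,7,9}; box has {3,4,5,6,7,8} → only 2 remains.
R7C7 = 3: row 7 has {1,2,6}; col 7 has {4,6,8,9}; box has {4,8}; main diagonal has {1,2,4,5,6,7,8,9} → only 3 remains.
R9C2 = 1: row 9 has {4,5,8}; col 2 has {2,3,5,6,7,9}; box has {2,3,4,5,6,7,8} → only 1 remains.
R2C1 = 4: row 2 has {1,6,9}; col 1 has {1,3,5,7,8}; box has {1,2,3,5,6,7,9} → only 4 remains.
R2C4 = 5: row 2 has {1,4,6,9}; col 4 has {1,2,3,6,8}; box has {1,4,7,8} → only 5 remains.
R2C7 = 7: row 2 has {1,4,5,6,9}; col 7 has {3,4,6,8,9}; box has {1,2,4,6,9} → only 7 remains.
R2C9 = 8: row 2 has {1,4,5,6,7,9}; col 9 has {1,2,3,4,6}; box has {1,2,4,6,7,9} → only 8 remains.
R3C2 = 8: row 3 has {1,2,4,7}; col 2 has {1,2,3,5,6,7,9}; box has {1,2,3,4,5,6,7,9} → only 8 remains.
R3C4 = 9: row 3 has {1,2,4,7,8}; col 4 has {1,2,3,5,6,8}; box has {1,4,5,7,8} → only 9 remains.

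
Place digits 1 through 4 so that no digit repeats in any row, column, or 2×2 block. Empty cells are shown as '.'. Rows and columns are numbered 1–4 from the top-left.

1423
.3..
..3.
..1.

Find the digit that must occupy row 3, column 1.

4

row 2, column 1 = 2 (sole candidate).
row 2, column 3 = 4 (sole candidate).
row 2, column 4 = 1 (sole candidate).
row 3, column 1 = 4: row 3 has {3}; col 1 has {1,2}; box has {} → only 4 remains.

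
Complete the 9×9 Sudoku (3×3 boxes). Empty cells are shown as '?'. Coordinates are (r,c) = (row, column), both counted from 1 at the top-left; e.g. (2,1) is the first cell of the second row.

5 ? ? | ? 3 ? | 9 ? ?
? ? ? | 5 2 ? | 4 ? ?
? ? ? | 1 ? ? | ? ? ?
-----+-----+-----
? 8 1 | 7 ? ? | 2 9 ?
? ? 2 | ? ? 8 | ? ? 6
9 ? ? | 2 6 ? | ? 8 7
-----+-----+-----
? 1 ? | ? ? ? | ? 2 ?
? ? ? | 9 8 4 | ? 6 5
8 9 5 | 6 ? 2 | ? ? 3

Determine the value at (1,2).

2

(4,9) = 4 (sole candidate).
(7,4) = 3 (sole candidate).
(4,5) = 5 (sole candidate).
(4,6) = 3 (sole candidate).
(5,4) = 4 (sole candidate).
(6,6) = 1 (sole candidate).
(7,5) = 7 (sole candidate).
(7,6) = 5 (sole candidate).
(7,7) = 8 (sole candidate).
(7,9) = 9 (sole candidate).
(9,5) = 1 (sole candidate).
(9,7) = 7 (sole candidate).
(9,8) = 4 (sole candidate).
(1,4) = 8 (sole candidate).
(4,1) = 6 (sole candidate).
(5,5) = 9 (sole candidate).
(7,1) = 4 (sole candidate).
(7,3) = 6 (sole candidate).
(8,7) = 1 (sole candidate).
(3,5) = 4 (sole candidate).
(5,8) = 1 (hidden single in row 5).
(1,8) = 7 (sole candidate).
(2,8) = 3 (sole candidate).
(3,8) = 5 (sole candidate).
(1,3) = 4 (sole candidate).
(1,6) = 6 (sole candidate).
(3,7) = 6 (sole candidate).
(6,3) = 3 (sole candidate).
(6,7) = 5 (sole candidate).
(8,3) = 7 (sole candidate).
(1,2) = 2: row 1 has {3,4,5,6,7,8,9}; col 2 has {1,8,9}; box has {4,5} → only 2 remains.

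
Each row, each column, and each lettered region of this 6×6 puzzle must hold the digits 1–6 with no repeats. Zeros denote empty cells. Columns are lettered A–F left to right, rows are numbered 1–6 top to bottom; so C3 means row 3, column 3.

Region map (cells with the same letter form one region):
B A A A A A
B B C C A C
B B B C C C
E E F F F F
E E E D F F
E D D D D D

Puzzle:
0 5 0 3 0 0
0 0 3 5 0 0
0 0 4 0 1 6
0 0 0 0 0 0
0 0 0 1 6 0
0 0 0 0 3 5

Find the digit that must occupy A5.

4

D3 = 2 (sole candidate).
D4 = 4 (sole candidate).
D6 = 6 (sole candidate).
F2 = 4 (sole candidate).
B3 = 3 (sole candidate).
C6 = 2 (sole candidate).
E2 = 2 (sole candidate).
A3 = 5 (sole candidate).
E4 = 5 (sole candidate).
C5 = 5 (sole candidate).
B6 = 4 (sole candidate).
E1 = 4 (sole candidate).
F1 = 1 (sole candidate).
C4 = 1 (sole candidate).
B5 = 2 (sole candidate).
F5 = 3 (sole candidate).
A6 = 1 (sole candidate).
C1 = 6 (sole candidate).
A2 = 6 (sole candidate).
B2 = 1 (sole candidate).
A4 = 3 (sole candidate).
B4 = 6 (sole candidate).
F4 = 2 (sole candidate).
A5 = 4: row 5 has {1,2,3,5,6}; col 1 has {1,3,5,6}; region has {1,2,3,5,6} → only 4 remains.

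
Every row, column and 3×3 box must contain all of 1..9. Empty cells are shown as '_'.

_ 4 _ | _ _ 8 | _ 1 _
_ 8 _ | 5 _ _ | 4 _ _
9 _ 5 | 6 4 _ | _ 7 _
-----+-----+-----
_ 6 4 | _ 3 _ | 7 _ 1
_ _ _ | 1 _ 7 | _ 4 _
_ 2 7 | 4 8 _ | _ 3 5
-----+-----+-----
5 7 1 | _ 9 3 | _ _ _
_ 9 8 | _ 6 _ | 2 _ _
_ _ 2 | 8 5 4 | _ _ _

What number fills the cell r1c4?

3

r4c1 = 8: row 4 has {1,3,4,6,7}; col 1 has {5,9}; box has {2,4,6,7} → only 8 remains.
r5c1 = 3: row 5 has {1,4,7}; col 1 has {5,8,9}; box has {2,4,6,7,8} → only 3 remains.
r5c2 = 5: row 5 has {1,3,4,7}; col 2 has {2,4,6,7,8,9}; box has {2,3,4,6,7,8} → only 5 remains.
r5c3 = 9: row 5 has {1,3,4,5,7}; col 3 has {1,2,4,5,7,8}; box has {2,3,4,5,6,7,8} → only 9 remains.
r5c5 = 2: row 5 has {1,3,4,5,7,9}; col 5 has {3,4,5,6,8,9}; box has {1,3,4,7,8} → only 2 remains.
r6c1 = 1: row 6 has {2,3,4,5,7,8}; col 1 has {3,5,8,9}; box has {2,3,4,5,6,7,8,9} → only 1 remains.
r7c4 = 2: row 7 has {1,3,5,7,9}; col 4 has {1,4,5,6,8}; box has {3,4,5,6,8,9} → only 2 remains.
r8c1 = 4: row 8 has {2,6,8,9}; col 1 has {1,3,5,8,9}; box has {1,2,5,7,8,9} → only 4 remains.
r8c4 = 7: row 8 has {2,4,6,8,9}; col 4 has {1,2,4,5,6,8}; box has {2,3,4,5,6,8,9} → only 7 remains.
r8c6 = 1: row 8 has {2,4,6,7,8,9}; col 6 has {3,4,7,8}; box has {2,3,4,5,6,7,8,9} → only 1 remains.
r8c8 = 5: row 8 has {1,2,4,6,7,8,9}; col 8 has {1,3,4,7}; box has {2} → only 5 remains.
r8c9 = 3: row 8 has {1,2,4,5,6,7,8,9}; col 9 has {1,5}; box has {2,5} → only 3 remains.
r9c1 = 6: row 9 has {2,4,5,8}; col 1 has {1,3,4,5,8,9}; box has {1,2,4,5,7,8,9} → only 6 remains.
r9c2 = 3: row 9 has {2,4,5,6,8}; col 2 has {2,4,5,6,7,8,9}; box has {1,2,4,5,6,7,8,9} → only 3 remains.
r9c8 = 9: row 9 has {2,3,4,5,6,8}; col 8 has {1,3,4,5,7}; box has {2,3,5} → only 9 remains.
r9c9 = 7: row 9 has {2,3,4,5,6,8,9}; col 9 has {1,3,5}; box has {2,3,5,9} → only 7 remains.
r1c5 = 7: row 1 has {1,4,8}; col 5 has {2,3,4,5,6,8,9}; box has {4,5,6,8} → only 7 remains.
r2c5 = 1: row 2 has {4,5,8}; col 5 has {2,3,4,5,6,7,8,9}; box has {4,5,6,7,8} → only 1 remains.
r3c2 = 1: row 3 has {4,5,6,7,9}; col 2 has {2,3,4,5,6,7,8,9}; box has {4,5,8,9} → only 1 remains.
r3c6 = 2: row 3 has {1,4,5,6,7,9}; col 6 has {1,3,4,7,8}; box has {1,4,5,6,7,8} → only 2 remains.
r3c9 = 8: row 3 has {1,2,4,5,6,7,9}; col 9 has {1,3,5,7}; box has {1,4,7} → only 8 remains.
r4c4 = 9: row 4 has {1,3,4,6,7,8}; col 4 has {1,2,4,5,6,7,8}; box has {1,2,3,4,7,8} → only 9 remains.
r4c6 = 5: row 4 has {1,3,4,6,7,8,9}; col 6 has {1,2,3,4,7,8}; box has {1,2,3,4,7,8,9} → only 5 remains.
r4c8 = 2: row 4 has {1,3,4,5,6,7,8,9}; col 8 has {1,3,4,5,7,9}; box has {1,3,4,5,7} → only 2 remains.
r5c9 = 6: row 5 has {1,2,3,4,5,7,9}; col 9 has {1,3,5,7,8}; box has {1,2,3,4,5,7} → only 6 remains.
r6c6 = 6: row 6 has {1,2,3,4,5,7,8}; col 6 has {1,2,3,4,5,7,8}; box has {1,2,3,4,5,7,8,9} → only 6 remains.
r6c7 = 9: row 6 has {1,2,3,4,5,6,7,8}; col 7 has {2,4,7}; box has {1,2,3,4,5,6,7} → only 9 remains.
r7c9 = 4: row 7 has {1,2,3,5,7,9}; col 9 has {1,3,5,6,7,8}; box has {2,3,5,7,9} → only 4 remains.
r9c7 = 1: row 9 has {2,3,4,5,6,7,8,9}; col 7 has {2,4,7,9}; box has {2,3,4,5,7,9} → only 1 remains.
r1c1 = 2: row 1 has {1,4,7,8}; col 1 has {1,3,4,5,6,8,9}; box has {1,4,5,8,9} → only 2 remains.
r1c4 = 3: row 1 has {1,2,4,7,8}; col 4 has {1,2,4,5,6,7,8,9}; box has {1,2,4,5,6,7,8} → only 3 remains.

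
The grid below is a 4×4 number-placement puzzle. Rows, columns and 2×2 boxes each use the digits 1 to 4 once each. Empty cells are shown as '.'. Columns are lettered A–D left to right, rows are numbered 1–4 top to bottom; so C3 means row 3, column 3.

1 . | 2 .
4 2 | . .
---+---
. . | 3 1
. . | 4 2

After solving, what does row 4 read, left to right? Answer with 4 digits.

3142

B1 = 3: row 1 has {1,2}; col 2 has {2}; box has {1,2,4} → only 3 remains.
D1 = 4: row 1 has {1,2,3}; col 4 has {1,2}; box has {2} → only 4 remains.
C2 = 1: row 2 has {2,4}; col 3 has {2,3,4}; box has {2,4} → only 1 remains.
D2 = 3: row 2 has {1,2,4}; col 4 has {1,2,4}; box has {1,2,4} → only 3 remains.
A3 = 2: row 3 has {1,3}; col 1 has {1,4}; box has {} → only 2 remains.
B3 = 4: row 3 has {1,2,3}; col 2 has {2,3}; box has {2} → only 4 remains.
A4 = 3: row 4 has {2,4}; col 1 has {1,2,4}; box has {2,4} → only 3 remains.
B4 = 1: row 4 has {2,3,4}; col 2 has {2,3,4}; box has {2,3,4} → only 1 remains.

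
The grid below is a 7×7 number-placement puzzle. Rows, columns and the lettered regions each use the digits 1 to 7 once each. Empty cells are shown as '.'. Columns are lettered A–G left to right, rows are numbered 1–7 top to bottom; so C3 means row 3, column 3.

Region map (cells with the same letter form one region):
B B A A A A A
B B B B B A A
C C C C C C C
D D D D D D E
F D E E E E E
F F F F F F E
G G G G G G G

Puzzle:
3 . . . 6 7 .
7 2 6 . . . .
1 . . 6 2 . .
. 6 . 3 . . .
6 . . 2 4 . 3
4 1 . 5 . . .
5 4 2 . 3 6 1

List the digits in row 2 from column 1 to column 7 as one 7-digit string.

7264135

B1 = 5 (sole candidate).
E2 = 1: row 2 has {2,6,7}; col 5 has {2,3,4,6}; region has {2,3,5,6,7} → only 1 remains.
A4 = 2 (sole candidate).
B5 = 7 (sole candidate).
E6 = 7 (sole candidate).
G6 = 6 (sole candidate).
D7 = 7 (sole candidate).
D2 = 4: row 2 has {1,2,6,7}; col 4 has {2,3,5,6,7}; region has {1,2,3,5,6,7} → only 4 remains.
G2 = 5: row 2 has {1,2,4,6,7}; col 7 has {1,3,6}; region has {6,7} → only 5 remains.
B3 = 3 (sole candidate).
E4 = 5 (sole candidate).
G4 = 7 (sole candidate).
C6 = 3 (sole candidate).
F6 = 2 (sole candidate).
D1 = 1 (sole candidate).
F2 = 3: row 2 has {1,2,4,5,6,7}; col 6 has {2,6,7}; region has {1,5,6,7} → only 3 remains.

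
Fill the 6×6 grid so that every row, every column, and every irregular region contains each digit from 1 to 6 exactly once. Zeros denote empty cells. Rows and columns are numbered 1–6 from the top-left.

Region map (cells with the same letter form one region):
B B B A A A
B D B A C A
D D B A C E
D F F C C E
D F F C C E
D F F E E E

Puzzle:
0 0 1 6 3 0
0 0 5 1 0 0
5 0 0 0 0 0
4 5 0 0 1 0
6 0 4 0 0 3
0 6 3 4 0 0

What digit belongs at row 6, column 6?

row 1, column 1 = 2: row 1 has {1,3,6}; col 1 has {4,5,6}; region has {1,5} → only 2 remains.
row 1, column 2 = 4: row 1 has {1,2,3,6}; col 2 has {5,6}; region has {1,2,5} → only 4 remains.
row 1, column 6 = 5: row 1 has {1,2,3,4,6}; col 6 has {3}; region has {1,3,6} → only 5 remains.
row 2, column 1 = 3: row 2 has {1,5}; col 1 has {2,4,5,6}; region has {1,2,4,5} → only 3 remains.
row 2, column 2 = 2: row 2 has {1,3,5}; col 2 has {4,5,6}; region has {4,5,6} → only 2 remains.
row 2, column 6 = 4: row 2 has {1,2,3,5}; col 6 has {3,5}; region has {1,3,5,6} → only 4 remains.
row 3, column 3 = 6: row 3 has {5}; col 3 has {1,3,4,5}; region has {1,2,3,4,5} → only 6 remains.
row 3, column 4 = 2: row 3 has {5,6}; col 4 has {1,4,6}; region has {1,3,4,5,6} → only 2 remains.
row 3, column 5 = 4: row 3 has {2,5,6}; col 5 has {1,3}; region has {1} → only 4 remains.
row 3, column 6 = 1: row 3 has {2,4,5,6}; col 6 has {3,4,5}; region has {3,4} → only 1 remains.
row 4, column 3 = 2: row 4 has {1,4,5}; col 3 has {1,3,4,5,6}; region has {3,4,5,6} → only 2 remains.
row 4, column 4 = 3: row 4 has {1,2,4,5}; col 4 has {1,2,4,6}; region has {1,4} → only 3 remains.
row 4, column 6 = 6: row 4 has {1,2,3,4,5}; col 6 has {1,3,4,5}; region has {1,3,4} → only 6 remains.
row 5, column 2 = 1: row 5 has {3,4,6}; col 2 has {2,4,5,6}; region has {2,3,4,5,6} → only 1 remains.
row 5, column 4 = 5: row 5 has {1,3,4,6}; col 4 has {1,2,3,4,6}; region has {1,3,4} → only 5 remains.
row 5, column 5 = 2: row 5 has {1,3,4,5,6}; col 5 has {1,3,4}; region has {1,3,4,5} → only 2 remains.
row 6, column 1 = 1: row 6 has {3,4,6}; col 1 has {2,3,4,5,6}; region has {2,4,5,6} → only 1 remains.
row 6, column 5 = 5: row 6 has {1,3,4,6}; col 5 has {1,2,3,4}; region has {1,3,4,6} → only 5 remains.
row 6, column 6 = 2: row 6 has {1,3,4,5,6}; col 6 has {1,3,4,5,6}; region has {1,3,4,5,6} → only 2 remains.

2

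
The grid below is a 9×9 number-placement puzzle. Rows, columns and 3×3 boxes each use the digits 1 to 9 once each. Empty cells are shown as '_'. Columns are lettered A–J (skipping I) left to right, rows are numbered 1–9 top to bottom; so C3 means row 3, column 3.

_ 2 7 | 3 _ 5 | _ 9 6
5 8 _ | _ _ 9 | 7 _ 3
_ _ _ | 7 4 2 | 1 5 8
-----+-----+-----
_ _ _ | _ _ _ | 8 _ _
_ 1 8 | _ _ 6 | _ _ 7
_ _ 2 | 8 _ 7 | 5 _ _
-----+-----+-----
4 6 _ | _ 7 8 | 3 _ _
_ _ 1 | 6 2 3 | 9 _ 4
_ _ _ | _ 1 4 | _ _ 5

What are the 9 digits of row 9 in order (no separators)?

273914685

A1 = 1: row 1 has {2,3,5,6,7,9}; col 1 has {4,5}; box has {2,5,7,8} → only 1 remains.
E1 = 8: row 1 has {1,2,3,5,6,7,9}; col 5 has {1,2,4,7}; box has {2,3,4,5,7,9} → only 8 remains.
G1 = 4: row 1 has {1,2,3,5,6,7,8,9}; col 7 has {1,3,5,7,8,9}; box has {1,3,5,6,7,8,9} → only 4 remains.
D2 = 1: row 2 has {3,5,7,8,9}; col 4 has {3,6,7,8}; box has {2,3,4,5,7,8,9} → only 1 remains.
E2 = 6: row 2 has {1,3,5,7,8,9}; col 5 has {1,2,4,7,8}; box has {1,2,3,4,5,7,8,9} → only 6 remains.
H2 = 2: row 2 has {1,3,5,6,7,8,9}; col 8 has {5,9}; box has {1,3,4,5,6,7,8,9} → only 2 remains.
F4 = 1: row 4 has {8}; col 6 has {2,3,4,5,6,7,8,9}; box has {6,7,8} → only 1 remains.
G5 = 2: row 5 has {1,6,7,8}; col 7 has {1,3,4,5,7,8,9}; box has {5,7,8} → only 2 remains.
H7 = 1: row 7 has {3,4,6,7,8}; col 8 has {2,5,9}; box has {3,4,5,9} → only 1 remains.
J7 = 2: row 7 has {1,3,4,6,7,8}; col 9 has {3,4,5,6,7,8}; box has {1,3,4,5,9} → only 2 remains.
D9 = 9: row 9 has {1,4,5}; col 4 has {1,3,6,7,8}; box has {1,2,3,4,6,7,8} → only 9 remains.
G9 = 6: row 9 has {1,4,5,9}; col 7 has {1,2,3,4,5,7,8,9}; box has {1,2,3,4,5,9} → only 6 remains.
C2 = 4: row 2 has {1,2,3,5,6,7,8,9}; col 3 has {1,2,7,8}; box has {1,2,5,7,8} → only 4 remains.
J4 = 9: row 4 has {1,8}; col 9 has {2,3,4,5,6,7,8}; box has {2,5,7,8} → only 9 remains.
J6 = 1: row 6 has {2,5,7,8}; col 9 has {2,3,4,5,6,7,8,9}; box has {2,5,7,8,9} → only 1 remains.
D7 = 5: row 7 has {1,2,3,4,6,7,8}; col 4 has {1,3,6,7,8,9}; box has {1,2,3,4,6,7,8,9} → only 5 remains.
C9 = 3: row 9 has {1,4,5,6,9}; col 3 has {1,2,4,7,8}; box has {1,4,6} → only 3 remains.
D5 = 4: row 5 has {1,2,6,7,8}; col 4 has {1,3,5,6,7,8,9}; box has {1,6,7,8} → only 4 remains.
H5 = 3: row 5 has {1,2,4,6,7,8}; col 8 has {1,2,5,9}; box has {1,2,5,7,8,9} → only 3 remains.
C7 = 9: row 7 has {1,2,3,4,5,6,7,8}; col 3 has {1,2,3,4,7,8}; box has {1,3,4,6} → only 9 remains.
B9 = 7: row 9 has {1,3,4,5,6,9}; col 2 has {1,2,6,8}; box has {1,3,4,6,9} → only 7 remains.
H9 = 8: row 9 has {1,3,4,5,6,7,9}; col 8 has {1,2,3,5,9}; box has {1,2,3,4,5,6,9} → only 8 remains.
C3 = 6: row 3 has {1,2,4,5,7,8}; col 3 has {1,2,3,4,7,8,9}; box has {1,2,4,5,7,8} → only 6 remains.
C4 = 5: row 4 has {1,8,9}; col 3 has {1,2,3,4,6,7,8,9}; box has {1,2,8} → only 5 remains.
D4 = 2: row 4 has {1,5,8,9}; col 4 has {1,3,4,5,6,7,8,9}; box has {1,4,6,7,8} → only 2 remains.
E4 = 3: row 4 has {1,2,5,8,9}; col 5 has {1,2,4,6,7,8}; box has {1,2,4,6,7,8} → only 3 remains.
A5 = 9: row 5 has {1,2,3,4,6,7,8}; col 1 has {1,4,5}; box has {1,2,5,8} → only 9 remains.
E5 = 5: row 5 has {1,2,3,4,6,7,8,9}; col 5 has {1,2,3,4,6,7,8}; box has {1,2,3,4,6,7,8} → only 5 remains.
E6 = 9: row 6 has {1,2,5,7,8}; col 5 has {1,2,3,4,5,6,7,8}; box has {1,2,3,4,5,6,7,8} → only 9 remains.
A8 = 8: row 8 has {1,2,3,4,6,9}; col 1 has {1,4,5,9}; box has {1,3,4,6,7,9} → only 8 remains.
B8 = 5: row 8 has {1,2,3,4,6,8,9}; col 2 has {1,2,6,7,8}; box has {1,3,4,6,7,8,9} → only 5 remains.
H8 = 7: row 8 has {1,2,3,4,5,6,8,9}; col 8 has {1,2,3,5,8,9}; box has {1,2,3,4,5,6,8,9} → only 7 remains.
A9 = 2: row 9 has {1,3,4,5,6,7,8,9}; col 1 has {1,4,5,8,9}; box has {1,3,4,5,6,7,8,9} → only 2 remains.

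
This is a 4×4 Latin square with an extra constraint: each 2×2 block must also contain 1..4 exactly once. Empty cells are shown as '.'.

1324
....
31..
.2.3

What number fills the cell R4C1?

4

R2C2 = 4: row 2 has {}; col 2 has {1,2,3}; box has {1,3} → only 4 remains.
R2C4 = 1: row 2 has {4}; col 4 has {3,4}; box has {2,4} → only 1 remains.
R3C3 = 4: row 3 has {1,3}; col 3 has {2}; box has {3} → only 4 remains.
R3C4 = 2: row 3 has {1,3,4}; col 4 has {1,3,4}; box has {3,4} → only 2 remains.
R4C1 = 4: row 4 has {2,3}; col 1 has {1,3}; box has {1,2,3} → only 4 remains.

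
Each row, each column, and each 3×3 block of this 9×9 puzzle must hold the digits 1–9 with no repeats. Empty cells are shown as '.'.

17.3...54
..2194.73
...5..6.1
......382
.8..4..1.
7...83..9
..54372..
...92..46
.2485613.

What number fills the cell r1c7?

r1c5 = 6: row 1 has {1,3,4,5,7}; col 5 has {2,3,4,5,8,9}; box has {1,3,4,5,9} → only 6 remains.
r2c7 = 8: row 2 has {1,2,3,4,7,9}; col 7 has {1,2,3,6}; box has {1,3,4,5,6,7} → only 8 remains.
r3c5 = 7: row 3 has {1,5,6}; col 5 has {2,3,4,5,6,8,9}; box has {1,3,4,5,6,9} → only 7 remains.
r4c5 = 1: row 4 has {2,3,8}; col 5 has {2,3,4,5,6,7,8,9}; box has {3,4,8} → only 1 remains.
r6c8 = 6: row 6 has {3,7,8,9}; col 8 has {1,3,4,5,7,8}; box has {1,2,3,8,9} → only 6 remains.
r7c8 = 9: row 7 has {2,3,4,5,7}; col 8 has {1,3,4,5,6,7,8}; box has {1,2,3,4,6} → only 9 remains.
r7c9 = 8: row 7 has {2,3,4,5,7,9}; col 9 has {1,2,3,4,6,9}; box has {1,2,3,4,6,9} → only 8 remains.
r8c6 = 1: row 8 has {2,4,6,9}; col 6 has {3,4,6,7}; box has {2,3,4,5,6,7,8,9} → only 1 remains.
r9c1 = 9: row 9 has {1,2,3,4,5,6,8}; col 1 has {1,7}; box has {2,4,5} → only 9 remains.
r9c9 = 7: row 9 has {1,2,3,4,5,6,8,9}; col 9 has {1,2,3,4,6,8,9}; box has {1,2,3,4,6,8,9} → only 7 remains.
r1c7 = 9: row 1 has {1,3,4,5,6,7}; col 7 has {1,2,3,6,8}; box has {1,3,4,5,6,7,8} → only 9 remains.

9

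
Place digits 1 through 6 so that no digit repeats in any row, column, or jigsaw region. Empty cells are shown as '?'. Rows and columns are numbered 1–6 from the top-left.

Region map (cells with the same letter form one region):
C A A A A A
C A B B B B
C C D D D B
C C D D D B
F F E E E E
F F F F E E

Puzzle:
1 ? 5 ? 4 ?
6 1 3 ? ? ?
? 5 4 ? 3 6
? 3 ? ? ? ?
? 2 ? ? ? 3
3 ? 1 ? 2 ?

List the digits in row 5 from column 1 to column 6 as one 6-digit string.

row 1, column 2 = 6: row 1 has {1,4,5}; col 2 has {1,2,3,5}; region has {1,4,5} → only 6 remains.
row 1, column 6 = 2: row 1 has {1,4,5,6}; col 6 has {3,6}; region has {1,4,5,6} → only 2 remains.
row 2, column 5 = 5: row 2 has {1,3,6}; col 5 has {2,3,4}; region has {3,6} → only 5 remains.
row 2, column 6 = 4: row 2 has {1,3,5,6}; col 6 has {2,3,6}; region has {3,5,6} → only 4 remains.
row 3, column 1 = 2: row 3 has {3,4,5,6}; col 1 has {1,3,6}; region has {1,3,5,6} → only 2 remains.
row 3, column 4 = 1: row 3 has {2,3,4,5,6}; col 4 has {}; region has {3,4} → only 1 remains.
row 4, column 1 = 4: row 4 has {3}; col 1 has {1,2,3,6}; region has {1,2,3,5,6} → only 4 remains.
row 4, column 5 = 6: row 4 has {3,4}; col 5 has {2,3,4,5}; region has {1,3,4} → only 6 remains.
row 4, column 6 = 1: row 4 has {3,4,6}; col 6 has {2,3,4,6}; region has {3,4,5,6} → only 1 remains.
row 5, column 1 = 5: row 5 has {2,3}; col 1 has {1,2,3,4,6}; region has {1,2,3} → only 5 remains.
row 5, column 3 = 6: row 5 has {2,3,5}; col 3 has {1,3,4,5}; region has {2,3} → only 6 remains.
row 5, column 4 = 4: row 5 has {2,3,5,6}; col 4 has {1}; region has {2,3,6} → only 4 remains.
row 5, column 5 = 1: row 5 has {2,3,4,5,6}; col 5 has {2,3,4,5,6}; region has {2,3,4,6} → only 1 remains.

526413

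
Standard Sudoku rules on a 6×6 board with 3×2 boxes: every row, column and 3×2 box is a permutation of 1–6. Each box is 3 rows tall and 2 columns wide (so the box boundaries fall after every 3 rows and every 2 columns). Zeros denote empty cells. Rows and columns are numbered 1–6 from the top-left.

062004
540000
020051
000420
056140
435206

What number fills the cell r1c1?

r1c5 = 3: row 1 has {2,4,6}; col 5 has {2,4,5}; box has {1,4,5} → only 3 remains.
r2c5 = 6: row 2 has {4,5}; col 5 has {2,3,4,5}; box has {1,3,4,5} → only 6 remains.
r2c6 = 2: row 2 has {4,5,6}; col 6 has {1,4,6}; box has {1,3,4,5,6} → only 2 remains.
r3c1 = 3: row 3 has {1,2,5}; col 1 has {4,5}; box has {2,4,5,6} → only 3 remains.
r3c3 = 4: row 3 has {1,2,3,5}; col 3 has {2,5,6}; box has {2} → only 4 remains.
r3c4 = 6: row 3 has {1,2,3,4,5}; col 4 has {1,2,4}; box has {2,4} → only 6 remains.
r4c2 = 1: row 4 has {2,4}; col 2 has {2,3,4,5,6}; box has {3,4,5} → only 1 remains.
r4c3 = 3: row 4 has {1,2,4}; col 3 has {2,4,5,6}; box has {1,2,4,5,6} → only 3 remains.
r4c6 = 5: row 4 has {1,2,3,4}; col 6 has {1,2,4,6}; box has {2,4,6} → only 5 remains.
r5c1 = 2: row 5 has {1,4,5,6}; col 1 has {3,4,5}; box has {1,3,4,5} → only 2 remains.
r5c6 = 3: row 5 has {1,2,4,5,6}; col 6 has {1,2,4,5,6}; box has {2,4,5,6} → only 3 remains.
r6c5 = 1: row 6 has {2,3,4,5,6}; col 5 has {2,3,4,5,6}; box has {2,3,4,5,6} → only 1 remains.
r1c1 = 1: row 1 has {2,3,4,6}; col 1 has {2,3,4,5}; box has {2,3,4,5,6} → only 1 remains.

1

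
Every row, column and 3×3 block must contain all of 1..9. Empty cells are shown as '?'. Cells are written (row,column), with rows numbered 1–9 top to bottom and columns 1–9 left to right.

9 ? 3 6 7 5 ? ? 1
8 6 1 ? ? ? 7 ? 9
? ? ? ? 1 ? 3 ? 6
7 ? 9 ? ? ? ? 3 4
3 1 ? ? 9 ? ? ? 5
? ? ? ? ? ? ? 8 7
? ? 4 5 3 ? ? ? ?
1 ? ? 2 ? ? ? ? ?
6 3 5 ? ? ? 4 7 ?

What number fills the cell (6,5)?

(7,1) = 2 (sole candidate).
(7,9) = 8 (sole candidate).
(8,9) = 3 (sole candidate).
(9,5) = 8 (sole candidate).
(9,9) = 2 (sole candidate).
(1,7) = 8 (hidden single in row 1).
(2,8) = 5 (hidden single in row 2).
(6,7) = 9 (hidden single in row 6).
(8,7) = 5 (hidden single in row 8).
(5,4) = 7 (hidden single in column 4).
(5,6) = 4 (hidden single in row 5).
(5,3) = 8 (hidden single in row 5).
(8,3) = 7 (sole candidate).
(3,3) = 2 (sole candidate).
(3,8) = 4 (sole candidate).
(6,3) = 6 (sole candidate).
(7,2) = 9 (sole candidate).
(8,2) = 8 (sole candidate).
(1,2) = 4 (sole candidate).
(1,8) = 2 (sole candidate).
(3,1) = 5 (sole candidate).
(3,2) = 7 (sole candidate).
(5,8) = 6 (sole candidate).
(6,1) = 4 (sole candidate).
(7,8) = 1 (sole candidate).
(8,8) = 9 (sole candidate).
(5,7) = 2 (sole candidate).
(7,7) = 6 (sole candidate).
(8,6) = 6 (sole candidate).
(4,7) = 1 (sole candidate).
(7,6) = 7 (sole candidate).
(8,5) = 4 (sole candidate).
(2,5) = 2 (sole candidate).
(2,6) = 3 (sole candidate).
(4,4) = 8 (sole candidate).
(4,6) = 2 (sole candidate).
(6,5) = 5: row 6 has {4,6,7,8,9}; col 5 has {1,2,3,4,7,8,9}; box has {2,4,7,8,9} → only 5 remains.

5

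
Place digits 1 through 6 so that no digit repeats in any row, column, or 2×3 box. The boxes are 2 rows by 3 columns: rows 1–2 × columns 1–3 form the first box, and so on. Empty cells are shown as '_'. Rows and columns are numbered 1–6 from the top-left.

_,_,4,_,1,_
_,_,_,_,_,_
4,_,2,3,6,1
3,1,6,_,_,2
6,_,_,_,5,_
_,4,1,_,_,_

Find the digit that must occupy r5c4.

r3c2 = 5 (sole candidate).
r4c5 = 4 (sole candidate).
r5c3 = 3 (sole candidate).
r5c6 = 4 (sole candidate).
r2c3 = 5 (sole candidate).
r4c4 = 5 (sole candidate).
r5c2 = 2 (sole candidate).
r5c4 = 1: row 5 has {2,3,4,5,6}; col 4 has {3,5}; box has {4,5} → only 1 remains.

1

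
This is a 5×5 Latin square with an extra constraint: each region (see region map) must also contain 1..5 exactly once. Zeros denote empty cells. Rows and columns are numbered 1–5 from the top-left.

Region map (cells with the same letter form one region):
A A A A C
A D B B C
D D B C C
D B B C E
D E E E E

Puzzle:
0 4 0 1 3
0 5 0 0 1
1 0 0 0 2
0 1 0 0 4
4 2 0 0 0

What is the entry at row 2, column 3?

4

row 3, column 2 = 3 (sole candidate).
row 4, column 1 = 2 (sole candidate).
row 4, column 4 = 5 (sole candidate).
row 5, column 4 = 3 (sole candidate).
row 5, column 5 = 5 (sole candidate).
row 1, column 1 = 5 (sole candidate).
row 1, column 3 = 2 (sole candidate).
row 2, column 1 = 3 (sole candidate).
row 2, column 3 = 4: row 2 has {1,3,5}; col 3 has {2}; region has {1} → only 4 remains.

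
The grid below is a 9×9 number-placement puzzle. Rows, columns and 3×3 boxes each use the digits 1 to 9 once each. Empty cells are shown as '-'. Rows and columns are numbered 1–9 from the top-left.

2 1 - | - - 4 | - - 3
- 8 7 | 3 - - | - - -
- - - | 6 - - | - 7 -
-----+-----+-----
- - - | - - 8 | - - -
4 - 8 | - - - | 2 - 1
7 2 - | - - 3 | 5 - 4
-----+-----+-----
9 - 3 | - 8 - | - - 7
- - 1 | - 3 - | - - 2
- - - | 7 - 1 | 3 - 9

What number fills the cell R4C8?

3

R4C9 = 6: row 4 has {8}; col 9 has {1,2,3,4,7,9}; box has {1,2,4,5} → only 6 remains.
R2C9 = 5: row 2 has {3,7,8}; col 9 has {1,2,3,4,6,7,9}; box has {3,7} → only 5 remains.
R3C9 = 8: row 3 has {6,7}; col 9 has {1,2,3,4,5,6,7,9}; box has {3,5,7} → only 8 remains.
R2C1 = 6: row 2 has {3,5,7,8}; col 1 has {2,4,7,9}; box has {1,2,7,8} → only 6 remains.
R1C5 = 7: in row 1, 7 can only go here (every other open cell in that row sees a 7).
R1C4 = 8: in row 1, 8 can only go here (every other open cell in that row sees an 8).
R1C3 = 5: in row 1, 5 can only go here (every other open cell in that row sees a 5).
R3C1 = 3: row 3 has {6,7,8}; col 1 has {2,4,6,7,9}; box has {1,2,5,6,7,8} → only 3 remains.
R4C3 = 9: row 4 has {6,8}; col 3 has {1,3,5,7,8}; box has {2,4,7,8} → only 9 remains.
R4C7 = 7: row 4 has {6,8,9}; col 7 has {2,3,5}; box has {1,2,4,5,6} → only 7 remains.
R4C8 = 3: row 4 has {6,7,8,9}; col 8 has {7}; box has {1,2,4,5,6,7} → only 3 remains.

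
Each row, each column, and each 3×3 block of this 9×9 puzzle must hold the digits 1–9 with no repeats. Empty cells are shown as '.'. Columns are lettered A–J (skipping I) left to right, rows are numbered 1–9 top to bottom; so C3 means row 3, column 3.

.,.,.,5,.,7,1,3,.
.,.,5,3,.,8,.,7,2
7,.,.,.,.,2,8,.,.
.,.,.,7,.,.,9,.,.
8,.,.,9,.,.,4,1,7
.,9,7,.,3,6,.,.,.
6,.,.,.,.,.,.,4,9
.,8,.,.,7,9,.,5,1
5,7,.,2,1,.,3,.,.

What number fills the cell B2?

G2 = 6 (sole candidate).
H3 = 9 (sole candidate).
F5 = 5 (sole candidate).
D7 = 8 (sole candidate).
E7 = 5 (sole candidate).
F7 = 3 (sole candidate).
G8 = 2 (sole candidate).
F9 = 4 (sole candidate).
J1 = 4 (sole candidate).
J3 = 5 (sole candidate).
F4 = 1 (sole candidate).
E5 = 2 (sole candidate).
D6 = 4 (sole candidate).
G6 = 5 (sole candidate).
J6 = 8 (sole candidate).
G7 = 7 (sole candidate).
D8 = 6 (sole candidate).
C9 = 9 (sole candidate).
J9 = 6 (sole candidate).
D3 = 1 (sole candidate).
E4 = 8 (sole candidate).
J4 = 3 (sole candidate).
H6 = 2 (sole candidate).
H9 = 8 (sole candidate).
H4 = 6 (sole candidate).
A6 = 1 (sole candidate).
C1 = 8 (hidden single in row 1).
B2 = 1: in row 2, 1 can only go here (every other open cell in that row sees a 1).

1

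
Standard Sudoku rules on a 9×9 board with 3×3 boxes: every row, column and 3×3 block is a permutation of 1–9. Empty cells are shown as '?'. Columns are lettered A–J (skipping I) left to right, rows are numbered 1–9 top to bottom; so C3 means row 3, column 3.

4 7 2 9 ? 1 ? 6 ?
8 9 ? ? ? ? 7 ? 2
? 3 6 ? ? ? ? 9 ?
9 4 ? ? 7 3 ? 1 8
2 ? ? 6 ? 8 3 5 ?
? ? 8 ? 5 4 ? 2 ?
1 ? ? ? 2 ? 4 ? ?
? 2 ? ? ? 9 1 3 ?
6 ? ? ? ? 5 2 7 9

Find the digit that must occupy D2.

F2 = 6: row 2 has {2,7,8,9}; col 6 has {1,3,4,5,8,9}; box has {1,9} → only 6 remains.
H2 = 4: row 2 has {2,6,7,8,9}; col 8 has {1,2,3,5,6,7,9}; box has {2,6,7,9} → only 4 remains.
A3 = 5: row 3 has {3,6,9}; col 1 has {1,2,4,6,8,9}; box has {2,3,4,6,7,8,9} → only 5 remains.
G3 = 8: row 3 has {3,5,6,9}; col 7 has {1,2,3,4,7}; box has {2,4,6,7,9} → only 8 remains.
J3 = 1: row 3 has {3,5,6,8,9}; col 9 has {2,8,9}; box has {2,4,6,7,8,9} → only 1 remains.
C4 = 5: row 4 has {1,3,4,7,8,9}; col 3 has {2,6,8}; box has {2,4,8,9} → only 5 remains.
D4 = 2: row 4 has {1,3,4,5,7,8,9}; col 4 has {6,9}; box has {3,4,5,6,7,8} → only 2 remains.
G4 = 6: row 4 has {1,2,3,4,5,7,8,9}; col 7 has {1,2,3,4,7,8}; box has {1,2,3,5,8} → only 6 remains.
B5 = 1: row 5 has {2,3,5,6,8}; col 2 has {2,3,4,7,9}; box has {2,4,5,8,9} → only 1 remains.
C5 = 7: row 5 has {1,2,3,5,6,8}; col 3 has {2,5,6,8}; box has {1,2,4,5,8,9} → only 7 remains.
E5 = 9: row 5 has {1,2,3,5,6,7,8}; col 5 has {2,5,7}; box has {2,3,4,5,6,7,8} → only 9 remains.
J5 = 4: row 5 has {1,2,3,5,6,7,8,9}; col 9 has {1,2,8,9}; box has {1,2,3,5,6,8} → only 4 remains.
A6 = 3: row 6 has {2,4,5,8}; col 1 has {1,2,4,5,6,8,9}; box has {1,2,4,5,7,8,9} → only 3 remains.
B6 = 6: row 6 has {2,3,4,5,8}; col 2 has {1,2,3,4,7,9}; box has {1,2,3,4,5,7,8,9} → only 6 remains.
D6 = 1: row 6 has {2,3,4,5,6,8}; col 4 has {2,6,9}; box has {2,3,4,5,6,7,8,9} → only 1 remains.
G6 = 9: row 6 has {1,2,3,4,5,6,8}; col 7 has {1,2,3,4,6,7,8}; box has {1,2,3,4,5,6,8} → only 9 remains.
J6 = 7: row 6 has {1,2,3,4,5,6,8,9}; col 9 has {1,2,4,8,9}; box has {1,2,3,4,5,6,8,9} → only 7 remains.
F7 = 7: row 7 has {1,2,4}; col 6 has {1,3,4,5,6,8,9}; box has {2,5,9} → only 7 remains.
H7 = 8: row 7 has {1,2,4,7}; col 8 has {1,2,3,4,5,6,7,9}; box has {1,2,3,4,7,9} → only 8 remains.
A8 = 7: row 8 has {1,2,3,9}; col 1 has {1,2,3,4,5,6,8,9}; box has {1,2,6} → only 7 remains.
C8 = 4: row 8 has {1,2,3,7,9}; col 3 has {2,5,6,7,8}; box has {1,2,6,7} → only 4 remains.
D8 = 8: row 8 has {1,2,3,4,7,9}; col 4 has {1,2,6,9}; box has {2,5,7,9} → only 8 remains.
E8 = 6: row 8 has {1,2,3,4,7,8,9}; col 5 has {2,5,7,9}; box has {2,5,7,8,9} → only 6 remains.
J8 = 5: row 8 has {1,2,3,4,6,7,8,9}; col 9 has {1,2,4,7,8,9}; box has {1,2,3,4,7,8,9} → only 5 remains.
B9 = 8: row 9 has {2,5,6,7,9}; col 2 has {1,2,3,4,6,7,9}; box has {1,2,4,6,7} → only 8 remains.
C9 = 3: row 9 has {2,5,6,7,8,9}; col 3 has {2,4,5,6,7,8}; box has {1,2,4,6,7,8} → only 3 remains.
D9 = 4: row 9 has {2,3,5,6,7,8,9}; col 4 has {1,2,6,8,9}; box has {2,5,6,7,8,9} → only 4 remains.
E9 = 1: row 9 has {2,3,4,5,6,7,8,9}; col 5 has {2,5,6,7,9}; box has {2,4,5,6,7,8,9} → only 1 remains.
G1 = 5: row 1 has {1,2,4,6,7,9}; col 7 has {1,2,3,4,6,7,8,9}; box has {1,2,4,6,7,8,9} → only 5 remains.
J1 = 3: row 1 has {1,2,4,5,6,7,9}; col 9 has {1,2,4,5,7,8,9}; box has {1,2,4,5,6,7,8,9} → only 3 remains.
C2 = 1: row 2 has {2,4,6,7,8,9}; col 3 has {2,3,4,5,6,7,8}; box has {2,3,4,5,6,7,8,9} → only 1 remains.
E2 = 3: row 2 has {1,2,4,6,7,8,9}; col 5 has {1,2,5,6,7,9}; box has {1,6,9} → only 3 remains.
D3 = 7: row 3 has {1,3,5,6,8,9}; col 4 has {1,2,4,6,8,9}; box has {1,3,6,9} → only 7 remains.
E3 = 4: row 3 has {1,3,5,6,7,8,9}; col 5 has {1,2,3,5,6,7,9}; box has {1,3,6,7,9} → only 4 remains.
F3 = 2: row 3 has {1,3,4,5,6,7,8,9}; col 6 has {1,3,4,5,6,7,8,9}; box has {1,3,4,6,7,9} → only 2 remains.
B7 = 5: row 7 has {1,2,4,7,8}; col 2 has {1,2,3,4,6,7,8,9}; box has {1,2,3,4,6,7,8} → only 5 remains.
C7 = 9: row 7 has {1,2,4,5,7,8}; col 3 has {1,2,3,4,5,6,7,8}; box has {1,2,3,4,5,6,7,8} → only 9 remains.
D7 = 3: row 7 has {1,2,4,5,7,8,9}; col 4 has {1,2,4,6,7,8,9}; box has {1,2,4,5,6,7,8,9} → only 3 remains.
J7 = 6: row 7 has {1,2,3,4,5,7,8,9}; col 9 has {1,2,3,4,5,7,8,9}; box has {1,2,3,4,5,7,8,9} → only 6 remains.
E1 = 8: row 1 has {1,2,3,4,5,6,7,9}; col 5 has {1,2,3,4,5,6,7,9}; box has {1,2,3,4,6,7,9} → only 8 remains.
D2 = 5: row 2 has {1,2,3,4,6,7,8,9}; col 4 has {1,2,3,4,6,7,8,9}; box has {1,2,3,4,6,7,8,9} → only 5 remains.

5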